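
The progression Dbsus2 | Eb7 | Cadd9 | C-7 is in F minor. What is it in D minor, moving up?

F minor up to D minor is a major sixth; each chord root moves by that interval while the quality stays the same.
Dbsus2: root Db up a major sixth → Bb, giving Bbsus2.
Eb7: root Eb up a major sixth → C, giving C7.
Cadd9: root C up a major sixth → A, giving Aadd9.
C-7: root C up a major sixth → A, giving A-7.

Bbsus2 C7 Aadd9 A-7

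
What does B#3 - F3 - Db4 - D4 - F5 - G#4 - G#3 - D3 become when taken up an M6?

G##4 D4 Bb4 B4 D6 E#5 E#4 B3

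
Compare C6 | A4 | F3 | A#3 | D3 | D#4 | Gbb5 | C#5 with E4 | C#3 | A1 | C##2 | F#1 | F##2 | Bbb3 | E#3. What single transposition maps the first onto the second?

From C6 to E4 is 13 letter names — a thirteenth of some quality.
E4 to C6 is 20 semitones, which makes it a minor thirteenth; the second version is lower, so the direction is down.
Checking another pair — C#5 → E#3 — gives the same interval.

down a minor thirteenth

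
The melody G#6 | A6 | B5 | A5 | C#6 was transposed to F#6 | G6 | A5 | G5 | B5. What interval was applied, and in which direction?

down a major second

From G#6 to F#6 is 2 letter names — a second of some quality.
F#6 to G#6 is 2 semitones, which makes it a major second; the second version is lower, so the direction is down.
Checking another pair — C#6 → B5 — gives the same interval.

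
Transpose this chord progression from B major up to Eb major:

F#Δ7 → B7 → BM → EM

BbΔ7 Eb7 EbM AbM

B major up to Eb major is a diminished fourth; each chord root moves by that interval while the quality stays the same.
F#Δ7: root F# up a diminished fourth → Bb, giving BbΔ7.
B7: root B up a diminished fourth → Eb, giving Eb7.
BM: root B up a diminished fourth → Eb, giving EbM.
EM: root E up a diminished fourth → Ab, giving AbM.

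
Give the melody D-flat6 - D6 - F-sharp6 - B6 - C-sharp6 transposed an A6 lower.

Db6 becomes Fbb5
D6 becomes Fb5
F#6 becomes Ab5
B6 becomes Db6
C#6 becomes Eb5

Fbb5 Fb5 Ab5 Db6 Eb5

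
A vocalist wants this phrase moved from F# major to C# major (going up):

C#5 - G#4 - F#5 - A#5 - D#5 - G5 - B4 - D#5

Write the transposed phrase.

From F# up to C# is a perfect fifth; apply that to each pitch.
C#5 gives G#5
G#4 gives D#5
F#5 gives C#6
A#5 gives E#6
D#5 gives A#5
G5 gives D6
B4 gives F#5
D#5 gives A#5

G#5 D#5 C#6 E#6 A#5 D6 F#5 A#5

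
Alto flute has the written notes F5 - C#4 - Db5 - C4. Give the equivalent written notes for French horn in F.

First find concert pitch: the alto flute sounds a perfect fourth below written, so F5 C#4 Db5 C4 sounds C5 G#3 Ab4 G3.
Then write for French horn in F: it sounds a perfect fifth below written, so the part must be a perfect fifth above concert.
C5 → G5
G#3 → D#4
Ab4 → Eb5
G3 → D4

G5 D#4 Eb5 D4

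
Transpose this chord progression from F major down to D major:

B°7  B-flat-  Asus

G#°7 G- F#sus

F major down to D major is a minor third; each chord root moves by that interval while the quality stays the same.
B°7: root B down a minor third → G#, giving G#°7.
B-flat-: root B-flat down a minor third → G, giving G-.
Asus: root A down a minor third → F#, giving F#sus.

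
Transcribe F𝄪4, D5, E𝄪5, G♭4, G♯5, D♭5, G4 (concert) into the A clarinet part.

A#4 F5 G##5 Bbb4 B5 Fb5 Bb4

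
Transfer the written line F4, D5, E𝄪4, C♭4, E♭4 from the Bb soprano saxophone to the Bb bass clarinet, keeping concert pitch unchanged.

F5 D6 E##5 Cb5 Eb5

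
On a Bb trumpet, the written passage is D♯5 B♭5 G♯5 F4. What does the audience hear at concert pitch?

C#5 Ab5 F#5 Eb4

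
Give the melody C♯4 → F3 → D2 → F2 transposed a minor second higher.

D4 Gb3 Eb2 Gb2

C#4 gives D4
F3 gives Gb3
D2 gives Eb2
F2 gives Gb2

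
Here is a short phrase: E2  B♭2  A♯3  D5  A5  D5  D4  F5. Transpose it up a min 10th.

E2 up a minor tenth is G3.
Bb2: a tenth up reaches D, and 15 semitones makes it Db4.
A#3: a tenth up reaches C, and 15 semitones makes it C#5.
A minor tenth up from D5 gives F6.
A5: a tenth up reaches C, and 15 semitones makes it C7.
A minor tenth up from D5 gives F6.
D4: a tenth up reaches F, and 15 semitones makes it F5.
A minor tenth up from F5 gives Ab6.

G3 Db4 C#5 F6 C7 F6 F5 Ab6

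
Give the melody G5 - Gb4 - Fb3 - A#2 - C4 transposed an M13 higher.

E7 Eb6 Db5 F##4 A5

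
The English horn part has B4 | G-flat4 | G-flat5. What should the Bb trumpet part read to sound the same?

First find concert pitch: the English horn sounds a perfect fifth below written, so B4 G-flat4 G-flat5 sounds E4 Cb4 Cb5.
Then write for Bb trumpet: it sounds a major second below written, so the part must be a major second above concert.
E4 → F#4
Cb4 → Db4
Cb5 → Db5

F#4 Db4 Db5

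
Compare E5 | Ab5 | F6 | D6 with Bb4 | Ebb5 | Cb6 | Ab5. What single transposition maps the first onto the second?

Take the first pair: E5 → Bb4. E to B spans 4 letter names, so the interval is some kind of fourth.
Bb4 to E5 is 6 semitones, which makes it an augmented fourth; the second version is lower, so the direction is down.
Checking another pair — D6 → Ab5 — gives the same interval.

down an augmented fourth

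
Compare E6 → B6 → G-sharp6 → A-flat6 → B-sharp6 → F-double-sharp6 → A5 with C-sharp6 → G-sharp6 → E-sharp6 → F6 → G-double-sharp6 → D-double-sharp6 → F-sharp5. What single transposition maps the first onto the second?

down a minor third

Take the first pair: E6 → C#6. E to C spans 3 letter names, so the interval is some kind of third.
C#6 to E6 is 3 semitones, which makes it a minor third; the second version is lower, so the direction is down.
Checking another pair — A5 → F#5 — gives the same interval.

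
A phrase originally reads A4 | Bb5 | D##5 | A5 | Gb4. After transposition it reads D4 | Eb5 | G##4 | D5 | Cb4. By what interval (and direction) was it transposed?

down a perfect fifth

From A4 to D4 is 5 letter names — a fifth of some quality.
D4 to A4 is 7 semitones, which makes it a perfect fifth; the second version is lower, so the direction is down.
Checking another pair — Gb4 → Cb4 — gives the same interval.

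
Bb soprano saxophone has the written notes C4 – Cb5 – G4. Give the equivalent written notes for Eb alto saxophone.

G4 Gb5 D5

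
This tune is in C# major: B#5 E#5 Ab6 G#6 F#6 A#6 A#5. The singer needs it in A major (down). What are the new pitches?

C# major to A major down is a major third, so every note moves down by that interval.
B#5 to G#5
E#5 to C#5
Ab6 to Fb6
G#6 to E6
F#6 to D6
A#6 to F#6
A#5 to F#5

G#5 C#5 Fb6 E6 D6 F#6 F#5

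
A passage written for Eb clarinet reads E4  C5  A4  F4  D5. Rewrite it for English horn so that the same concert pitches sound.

First find concert pitch: the Eb clarinet sounds a minor third above written, so E4 C5 A4 F4 D5 sounds G4 Eb5 C5 Ab4 F5.
Then write for English horn: it sounds a perfect fifth below written, so the part must be a perfect fifth above concert.
G4 → D5
Eb5 → Bb5
C5 → G5
Ab4 → Eb5
F5 → C6

D5 Bb5 G5 Eb5 C6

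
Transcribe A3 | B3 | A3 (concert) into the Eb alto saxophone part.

The Eb alto saxophone sounds a major sixth below written, so the written part must be a major sixth above concert — transpose each note up.
A3 becomes F#4
B3 becomes G#4
A3 becomes F#4

F#4 G#4 F#4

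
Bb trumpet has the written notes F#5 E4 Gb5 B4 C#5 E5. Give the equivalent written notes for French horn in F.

B5 A4 Cb6 E5 F#5 A5

First find concert pitch: the Bb trumpet sounds a major second below written, so F#5 E4 Gb5 B4 C#5 E5 sounds E5 D4 Fb5 A4 B4 D5.
Then write for French horn in F: it sounds a perfect fifth below written, so the part must be a perfect fifth above concert.
E5 → B5
D4 → A4
Fb5 → Cb6
A4 → E5
B4 → F#5
D5 → A5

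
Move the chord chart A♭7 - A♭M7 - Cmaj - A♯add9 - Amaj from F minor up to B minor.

F minor up to B minor is an augmented fourth; each chord root moves by that interval while the quality stays the same.
A♭7: root A♭ up an augmented fourth → D, giving D7.
A♭M7: root A♭ up an augmented fourth → D, giving DM7.
Cmaj: root C up an augmented fourth → F#, giving F#maj.
A♯add9: root A♯ up an augmented fourth → D##, giving D##add9.
Amaj: root A up an augmented fourth → D#, giving D#maj.

D7 DM7 F#maj D##add9 D#maj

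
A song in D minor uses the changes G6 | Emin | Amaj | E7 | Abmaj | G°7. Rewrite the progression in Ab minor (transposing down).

Db6 Bbmin Ebmaj Bb7 Ebbmaj Db°7

D minor down to Ab minor is an augmented fourth; each chord root moves by that interval while the quality stays the same.
G6: root G down an augmented fourth → Db, giving Db6.
Emin: root E down an augmented fourth → Bb, giving Bbmin.
Amaj: root A down an augmented fourth → Eb, giving Ebmaj.
E7: root E down an augmented fourth → Bb, giving Bb7.
Abmaj: root Ab down an augmented fourth → Ebb, giving Ebbmaj.
G°7: root G down an augmented fourth → Db, giving Db°7.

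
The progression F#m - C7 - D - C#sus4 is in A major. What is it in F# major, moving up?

D#m A7 B A#sus4

A major up to F# major is a major sixth; each chord root moves by that interval while the quality stays the same.
F#m: root F# up a major sixth → D#, giving D#m.
C7: root C up a major sixth → A, giving A7.
D: root D up a major sixth → B, giving B.
C#sus4: root C# up a major sixth → A#, giving A#sus4.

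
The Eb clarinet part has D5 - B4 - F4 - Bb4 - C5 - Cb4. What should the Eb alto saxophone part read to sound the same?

First find concert pitch: the Eb clarinet sounds a minor third above written, so D5 B4 F4 Bb4 C5 Cb4 sounds F5 D5 Ab4 Db5 Eb5 Ebb4.
Then write for Eb alto saxophone: it sounds a major sixth below written, so the part must be a major sixth above concert.
F5 → D6
D5 → B5
Ab4 → F5
Db5 → Bb5
Eb5 → C6
Ebb4 → Cb5

D6 B5 F5 Bb5 C6 Cb5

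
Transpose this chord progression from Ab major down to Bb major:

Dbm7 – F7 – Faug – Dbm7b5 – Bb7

Ebm7 G7 Gaug Ebm7b5 C7

Ab major down to Bb major is a minor seventh; each chord root moves by that interval while the quality stays the same.
Dbm7: root Db down a minor seventh → Eb, giving Ebm7.
F7: root F down a minor seventh → G, giving G7.
Faug: root F down a minor seventh → G, giving Gaug.
Dbm7b5: root Db down a minor seventh → Eb, giving Ebm7b5.
Bb7: root Bb down a minor seventh → C, giving C7.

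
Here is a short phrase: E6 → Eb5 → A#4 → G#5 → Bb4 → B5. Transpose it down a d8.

E#5 E4 A##3 G##4 B3 B#4

E6 down a diminished octave is E#5.
Eb5 down a diminished octave is E4.
A#4: an octave down reaches A, and 11 semitones makes it A##3.
G#5: an octave down reaches G, and 11 semitones makes it G##4.
Bb4 down a diminished octave is B3.
B5 down a diminished octave is B#4.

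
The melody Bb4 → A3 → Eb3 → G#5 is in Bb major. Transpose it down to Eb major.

Bb major to Eb major down is a perfect fifth, so every note moves down by that interval.
Bb4 gives Eb4
A3 gives D3
Eb3 gives Ab2
G#5 gives C#5

Eb4 D3 Ab2 C#5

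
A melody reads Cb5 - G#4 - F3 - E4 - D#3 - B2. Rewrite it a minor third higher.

Ebb5 B4 Ab3 G4 F#3 D3

Cb5 → Ebb5
G#4 → B4
F3 → Ab3
E4 → G4
D#3 → F#3
B2 → D3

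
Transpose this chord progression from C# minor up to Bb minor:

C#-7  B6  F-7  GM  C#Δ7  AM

Bb-7 Ab6 Ebb-7 FbM BbΔ7 GbM

C# minor up to Bb minor is a diminished seventh; each chord root moves by that interval while the quality stays the same.
C#-7: root C# up a diminished seventh → Bb, giving Bb-7.
B6: root B up a diminished seventh → Ab, giving Ab6.
F-7: root F up a diminished seventh → Ebb, giving Ebb-7.
GM: root G up a diminished seventh → Fb, giving FbM.
C#Δ7: root C# up a diminished seventh → Bb, giving BbΔ7.
AM: root A up a diminished seventh → Gb, giving GbM.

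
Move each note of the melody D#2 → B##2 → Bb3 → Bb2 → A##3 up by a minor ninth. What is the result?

E3 C##4 Cb5 Cb4 B#4

D#2: a ninth up reaches E, and 13 semitones makes it E3.
B##2 up a minor ninth is C##4.
A minor ninth up from Bb3 gives Cb5.
Bb2 up a minor ninth is Cb4.
A minor ninth up from A##3 gives B#4.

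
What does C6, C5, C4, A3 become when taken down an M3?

Ab5 Ab4 Ab3 F3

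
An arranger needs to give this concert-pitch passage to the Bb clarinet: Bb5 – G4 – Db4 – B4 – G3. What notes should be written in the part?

Written C4 sounds as Bb3 on the Bb clarinet, so concert pitches are written a major second up.
Bb5 gives C6
G4 gives A4
Db4 gives Eb4
B4 gives C#5
G3 gives A3

C6 A4 Eb4 C#5 A3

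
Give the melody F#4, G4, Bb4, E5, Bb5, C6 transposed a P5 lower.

B3 C4 Eb4 A4 Eb5 F5

A perfect fifth down from F#4 gives B3.
G4: a fifth down reaches C, and 7 semitones makes it C4.
Bb4: a fifth down reaches E, and 7 semitones makes it Eb4.
E5: a fifth down reaches A, and 7 semitones makes it A4.
A perfect fifth down from Bb5 gives Eb5.
C6: a fifth down reaches F, and 7 semitones makes it F5.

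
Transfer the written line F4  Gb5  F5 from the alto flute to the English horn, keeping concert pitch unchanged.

G4 Ab5 G5

First find concert pitch: the alto flute sounds a perfect fourth below written, so F4 Gb5 F5 sounds C4 Db5 C5.
Then write for English horn: it sounds a perfect fifth below written, so the part must be a perfect fifth above concert.
C4 → G4
Db5 → Ab5
C5 → G5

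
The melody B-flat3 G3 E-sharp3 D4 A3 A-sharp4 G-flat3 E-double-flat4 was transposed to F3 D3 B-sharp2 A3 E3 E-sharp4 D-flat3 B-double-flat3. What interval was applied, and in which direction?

down a perfect fourth

Take the first pair: Bb3 → F3. B to F spans 4 letter names, so the interval is some kind of fourth.
F3 to Bb3 is 5 semitones, which makes it a perfect fourth; the second version is lower, so the direction is down.
Checking another pair — Ebb4 → Bbb3 — gives the same interval.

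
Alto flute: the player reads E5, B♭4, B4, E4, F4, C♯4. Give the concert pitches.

Written C4 on the alto flute sounds as G3, a perfect fourth lower; apply that shift to every note.
E5 -> B4
Bb4 -> F4
B4 -> F#4
E4 -> B3
F4 -> C4
C#4 -> G#3

B4 F4 F#4 B3 C4 G#3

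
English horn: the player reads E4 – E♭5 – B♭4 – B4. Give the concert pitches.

A3 Ab4 Eb4 E4

The English horn sounds a perfect fifth below written, so transpose each written note down a perfect fifth.
E4 -> A3
Eb5 -> Ab4
Bb4 -> Eb4
B4 -> E4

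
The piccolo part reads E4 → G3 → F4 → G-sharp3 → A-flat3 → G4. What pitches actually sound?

E5 G4 F5 G#4 Ab4 G5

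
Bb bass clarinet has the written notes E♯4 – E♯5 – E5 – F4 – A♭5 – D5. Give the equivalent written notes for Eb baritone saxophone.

B#4 B#5 B5 C5 Eb6 A5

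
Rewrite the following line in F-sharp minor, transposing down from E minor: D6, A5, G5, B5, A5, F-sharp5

E5 B4 A4 C#5 B4 G#4

From E down to F-sharp is a minor seventh; apply that to each pitch.
D6 becomes E5
A5 becomes B4
G5 becomes A4
B5 becomes C#5
A5 becomes B4
F#5 becomes G#4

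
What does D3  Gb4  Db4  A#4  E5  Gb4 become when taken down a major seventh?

Eb2 Abb3 Ebb3 B3 F4 Abb3

D3 gives Eb2
Gb4 gives Abb3
Db4 gives Ebb3
A#4 gives B3
E5 gives F4
Gb4 gives Abb3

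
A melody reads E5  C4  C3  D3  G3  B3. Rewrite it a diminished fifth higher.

Bb5 Gb4 Gb3 Ab3 Db4 F4

E5 to Bb5
C4 to Gb4
C3 to Gb3
D3 to Ab3
G3 to Db4
B3 to F4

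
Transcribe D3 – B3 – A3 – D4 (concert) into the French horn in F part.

Written C4 sounds as F3 on the French horn in F, so concert pitches are written a perfect fifth up.
D3 gives A3
B3 gives F#4
A3 gives E4
D4 gives A4

A3 F#4 E4 A4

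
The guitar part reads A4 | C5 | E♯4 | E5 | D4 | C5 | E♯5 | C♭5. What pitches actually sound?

A3 C4 E#3 E4 D3 C4 E#4 Cb4

The guitar sounds a perfect octave below written, so transpose each written note down a perfect octave.
A4 -> A3
C5 -> C4
E#4 -> E#3
E5 -> E4
D4 -> D3
C5 -> C4
E#5 -> E#4
Cb5 -> Cb4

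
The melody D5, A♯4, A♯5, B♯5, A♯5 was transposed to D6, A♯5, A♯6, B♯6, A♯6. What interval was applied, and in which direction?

Take the first pair: D5 → D6. D to D spans 8 letter names, so the interval is some kind of octave.
D5 to D6 is 12 semitones, which makes it a perfect octave; the second version is higher, so the direction is up.
Checking another pair — A#5 → A#6 — gives the same interval.

up a perfect octave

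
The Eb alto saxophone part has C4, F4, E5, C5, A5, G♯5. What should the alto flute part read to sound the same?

Ab3 Db4 C5 Ab4 F5 E5

First find concert pitch: the Eb alto saxophone sounds a major sixth below written, so C4 F4 E5 C5 A5 G♯5 sounds Eb3 Ab3 G4 Eb4 C5 B4.
Then write for alto flute: it sounds a perfect fourth below written, so the part must be a perfect fourth above concert.
Eb3 → Ab3
Ab3 → Db4
G4 → C5
Eb4 → Ab4
C5 → F5
B4 → E5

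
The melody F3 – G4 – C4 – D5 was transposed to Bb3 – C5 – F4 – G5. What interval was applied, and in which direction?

up a perfect fourth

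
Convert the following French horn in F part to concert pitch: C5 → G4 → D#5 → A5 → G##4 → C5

F4 C4 G#4 D5 C##4 F4

Written C4 on the French horn in F sounds as F3, a perfect fifth lower; apply that shift to every note.
C5 gives F4
G4 gives C4
D#5 gives G#4
A5 gives D5
G##4 gives C##4
C5 gives F4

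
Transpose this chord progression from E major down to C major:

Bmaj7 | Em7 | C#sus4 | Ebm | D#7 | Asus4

E major down to C major is a major third; each chord root moves by that interval while the quality stays the same.
Bmaj7: root B down a major third → G, giving Gmaj7.
Em7: root E down a major third → C, giving Cm7.
C#sus4: root C# down a major third → A, giving Asus4.
Ebm: root Eb down a major third → Cb, giving Cbm.
D#7: root D# down a major third → B, giving B7.
Asus4: root A down a major third → F, giving Fsus4.

Gmaj7 Cm7 Asus4 Cbm B7 Fsus4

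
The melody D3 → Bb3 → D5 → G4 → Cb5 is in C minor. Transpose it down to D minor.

E2 C3 E4 A3 Db4

C minor to D minor down is a minor seventh, so every note moves down by that interval.
D3 gives E2
Bb3 gives C3
D5 gives E4
G4 gives A3
Cb5 gives Db4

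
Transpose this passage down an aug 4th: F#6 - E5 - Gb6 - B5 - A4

F#6: a fourth down reaches C, and 6 semitones makes it C6.
An augmented fourth down from E5 gives Bb4.
Gb6: a fourth down reaches D, and 6 semitones makes it Dbb6.
B5: a fourth down reaches F, and 6 semitones makes it F5.
An augmented fourth down from A4 gives Eb4.

C6 Bb4 Dbb6 F5 Eb4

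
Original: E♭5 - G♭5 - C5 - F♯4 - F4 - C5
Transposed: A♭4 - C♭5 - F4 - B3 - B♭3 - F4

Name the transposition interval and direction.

From Eb5 to Ab4 is 5 letter names — a fifth of some quality.
Ab4 to Eb5 is 7 semitones, which makes it a perfect fifth; the second version is lower, so the direction is down.
Checking another pair — C5 → F4 — gives the same interval.

down a perfect fifth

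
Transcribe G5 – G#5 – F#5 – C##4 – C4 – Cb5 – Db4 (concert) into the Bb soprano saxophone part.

A5 A#5 G#5 D##4 D4 Db5 Eb4

Written C4 sounds as Bb3 on the Bb soprano saxophone, so concert pitches are written a major second up.
G5 -> A5
G#5 -> A#5
F#5 -> G#5
C##4 -> D##4
C4 -> D4
Cb5 -> Db5
Db4 -> Eb4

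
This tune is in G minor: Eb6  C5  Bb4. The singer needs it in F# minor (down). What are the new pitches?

From G down to F# is a minor second; apply that to each pitch.
Eb6 -> D6
C5 -> B4
Bb4 -> A4

D6 B4 A4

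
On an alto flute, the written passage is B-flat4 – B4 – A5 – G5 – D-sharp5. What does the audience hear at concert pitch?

F4 F#4 E5 D5 A#4

The alto flute sounds a perfect fourth below written, so transpose each written note down a perfect fourth.
Bb4 gives F4
B4 gives F#4
A5 gives E5
G5 gives D5
D#5 gives A#4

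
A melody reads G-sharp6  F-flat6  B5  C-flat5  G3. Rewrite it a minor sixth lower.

G#6 → B#5
Fb6 → Ab5
B5 → D#5
Cb5 → Eb4
G3 → B2

B#5 Ab5 D#5 Eb4 B2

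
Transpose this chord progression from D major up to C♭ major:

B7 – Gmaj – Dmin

Ab7 Fbmaj Cbmin

D major up to C♭ major is a diminished seventh; each chord root moves by that interval while the quality stays the same.
B7: root B up a diminished seventh → Ab, giving Ab7.
Gmaj: root G up a diminished seventh → Fb, giving Fbmaj.
Dmin: root D up a diminished seventh → Cb, giving Cbmin.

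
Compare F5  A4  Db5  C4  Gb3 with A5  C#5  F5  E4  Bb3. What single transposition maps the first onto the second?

up a major third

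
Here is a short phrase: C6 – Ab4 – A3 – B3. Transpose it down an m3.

C6 to A5
Ab4 to F4
A3 to F#3
B3 to G#3

A5 F4 F#3 G#3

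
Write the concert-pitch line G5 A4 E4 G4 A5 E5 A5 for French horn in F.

D6 E5 B4 D5 E6 B5 E6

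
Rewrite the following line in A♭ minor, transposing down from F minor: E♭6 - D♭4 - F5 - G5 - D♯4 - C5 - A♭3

Gb5 Fb3 Ab4 Bb4 F#3 Eb4 Cb3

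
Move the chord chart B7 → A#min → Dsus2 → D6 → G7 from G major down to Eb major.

G7 F#min Bbsus2 Bb6 Eb7

G major down to Eb major is a major third; each chord root moves by that interval while the quality stays the same.
B7: root B down a major third → G, giving G7.
A#min: root A# down a major third → F#, giving F#min.
Dsus2: root D down a major third → Bb, giving Bbsus2.
D6: root D down a major third → Bb, giving Bb6.
G7: root G down a major third → Eb, giving Eb7.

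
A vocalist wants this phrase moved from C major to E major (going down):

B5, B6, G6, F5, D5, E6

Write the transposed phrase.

From C down to E is a minor sixth; apply that to each pitch.
B5 -> D#5
B6 -> D#6
G6 -> B5
F5 -> A4
D5 -> F#4
E6 -> G#5

D#5 D#6 B5 A4 F#4 G#5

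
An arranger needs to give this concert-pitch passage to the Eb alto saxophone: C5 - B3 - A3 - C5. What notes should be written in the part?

A5 G#4 F#4 A5

Written C4 sounds as Eb3 on the Eb alto saxophone, so concert pitches are written a major sixth up.
C5 → A5
B3 → G#4
A3 → F#4
C5 → A5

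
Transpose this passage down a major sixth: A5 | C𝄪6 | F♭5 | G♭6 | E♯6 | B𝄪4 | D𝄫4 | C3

C5 E#5 Abb4 Bbb5 G#5 D##4 Fbb3 Eb2

A5 down a major sixth is C5.
C##6 down a major sixth is E#5.
Fb5: a sixth down reaches A, and 9 semitones makes it Abb4.
Gb6: a sixth down reaches B, and 9 semitones makes it Bbb5.
E#6 down a major sixth is G#5.
B##4: a sixth down reaches D, and 9 semitones makes it D##4.
Dbb4 down a major sixth is Fbb3.
A major sixth down from C3 gives Eb2.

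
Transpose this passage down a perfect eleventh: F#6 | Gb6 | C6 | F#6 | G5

F#6: an eleventh down reaches C, and 17 semitones makes it C#5.
A perfect eleventh down from Gb6 gives Db5.
A perfect eleventh down from C6 gives G4.
F#6: an eleventh down reaches C, and 17 semitones makes it C#5.
G5 down a perfect eleventh is D4.

C#5 Db5 G4 C#5 D4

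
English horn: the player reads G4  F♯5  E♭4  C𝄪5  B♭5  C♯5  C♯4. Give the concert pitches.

C4 B4 Ab3 F##4 Eb5 F#4 F#3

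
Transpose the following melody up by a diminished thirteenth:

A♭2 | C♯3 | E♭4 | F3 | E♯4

Ab2 → Fbb4
C#3 → Ab4
Eb4 → Cbb6
F3 → Dbb5
E#4 → C6

Fbb4 Ab4 Cbb6 Dbb5 C6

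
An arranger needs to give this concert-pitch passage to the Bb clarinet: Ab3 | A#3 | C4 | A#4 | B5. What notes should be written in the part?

Written C4 sounds as Bb3 on the Bb clarinet, so concert pitches are written a major second up.
Ab3 becomes Bb3
A#3 becomes B#3
C4 becomes D4
A#4 becomes B#4
B5 becomes C#6

Bb3 B#3 D4 B#4 C#6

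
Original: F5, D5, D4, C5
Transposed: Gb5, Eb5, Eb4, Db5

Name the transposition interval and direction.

Take the first pair: F5 → Gb5. F to G spans 2 letter names, so the interval is some kind of second.
F5 to Gb5 is 1 semitone, which makes it a minor second; the second version is higher, so the direction is up.
Checking another pair — C5 → Db5 — gives the same interval.

up a minor second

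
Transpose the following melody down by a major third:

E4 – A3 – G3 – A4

C4 F3 Eb3 F4

A major third down from E4 gives C4.
A major third down from A3 gives F3.
G3 down a major third is Eb3.
A4 down a major third is F4.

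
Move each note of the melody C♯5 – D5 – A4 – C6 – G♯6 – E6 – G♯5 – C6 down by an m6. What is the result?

E#4 F#4 C#4 E5 B#5 G#5 B#4 E5

C#5 → E#4
D5 → F#4
A4 → C#4
C6 → E5
G#6 → B#5
E6 → G#5
G#5 → B#4
C6 → E5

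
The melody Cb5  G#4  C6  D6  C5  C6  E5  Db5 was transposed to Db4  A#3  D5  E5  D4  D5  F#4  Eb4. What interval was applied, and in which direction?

Take the first pair: Cb5 → Db4. C to D spans 7 letter names, so the interval is some kind of seventh.
Db4 to Cb5 is 10 semitones, which makes it a minor seventh; the second version is lower, so the direction is down.
Checking another pair — Db5 → Eb4 — gives the same interval.

down a minor seventh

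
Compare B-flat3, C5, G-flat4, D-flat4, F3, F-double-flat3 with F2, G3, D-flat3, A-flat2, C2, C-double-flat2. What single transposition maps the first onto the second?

down a perfect eleventh

Take the first pair: Bb3 → F2. B to F spans 11 letter names, so the interval is some kind of eleventh.
F2 to Bb3 is 17 semitones, which makes it a perfect eleventh; the second version is lower, so the direction is down.
Checking another pair — Fbb3 → Cbb2 — gives the same interval.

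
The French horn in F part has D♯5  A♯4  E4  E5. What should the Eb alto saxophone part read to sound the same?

First find concert pitch: the French horn in F sounds a perfect fifth below written, so D♯5 A♯4 E4 E5 sounds G#4 D#4 A3 A4.
Then write for Eb alto saxophone: it sounds a major sixth below written, so the part must be a major sixth above concert.
G#4 → E#5
D#4 → B#4
A3 → F#4
A4 → F#5

E#5 B#4 F#4 F#5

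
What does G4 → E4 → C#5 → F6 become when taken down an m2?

G4 becomes F#4
E4 becomes D#4
C#5 becomes B#4
F6 becomes E6

F#4 D#4 B#4 E6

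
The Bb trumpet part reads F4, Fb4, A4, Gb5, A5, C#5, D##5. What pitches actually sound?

Eb4 Ebb4 G4 Fb5 G5 B4 C##5

The Bb trumpet sounds a major second below written, so transpose each written note down a major second.
F4 gives Eb4
Fb4 gives Ebb4
A4 gives G4
Gb5 gives Fb5
A5 gives G5
C#5 gives B4
D##5 gives C##5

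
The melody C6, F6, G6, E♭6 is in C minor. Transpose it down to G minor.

G5 C6 D6 Bb5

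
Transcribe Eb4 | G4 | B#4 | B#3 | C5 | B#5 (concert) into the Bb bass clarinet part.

F5 A5 C##6 C##5 D6 C##7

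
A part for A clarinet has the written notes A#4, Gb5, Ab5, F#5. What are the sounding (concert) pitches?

Written C4 on the A clarinet sounds as A3, a minor third lower; apply that shift to every note.
A#4 to F##4
Gb5 to Eb5
Ab5 to F5
F#5 to D#5

F##4 Eb5 F5 D#5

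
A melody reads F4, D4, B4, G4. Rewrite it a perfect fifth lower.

Bb3 G3 E4 C4

F4 to Bb3
D4 to G3
B4 to E4
G4 to C4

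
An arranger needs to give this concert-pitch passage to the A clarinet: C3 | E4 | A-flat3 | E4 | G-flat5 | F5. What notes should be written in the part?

Eb3 G4 Cb4 G4 Bbb5 Ab5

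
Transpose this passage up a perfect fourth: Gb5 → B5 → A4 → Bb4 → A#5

Cb6 E6 D5 Eb5 D#6

Gb5 becomes Cb6
B5 becomes E6
A4 becomes D5
Bb4 becomes Eb5
A#5 becomes D#6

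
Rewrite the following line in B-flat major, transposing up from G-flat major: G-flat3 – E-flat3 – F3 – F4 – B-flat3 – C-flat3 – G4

From G-flat up to B-flat is a major third; apply that to each pitch.
Gb3 -> Bb3
Eb3 -> G3
F3 -> A3
F4 -> A4
Bb3 -> D4
Cb3 -> Eb3
G4 -> B4

Bb3 G3 A3 A4 D4 Eb3 B4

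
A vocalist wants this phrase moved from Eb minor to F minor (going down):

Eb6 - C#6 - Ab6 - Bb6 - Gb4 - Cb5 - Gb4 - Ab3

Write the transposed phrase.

F5 D#5 Bb5 C6 Ab3 Db4 Ab3 Bb2

Eb minor to F minor down is a minor seventh, so every note moves down by that interval.
Eb6 → F5
C#6 → D#5
Ab6 → Bb5
Bb6 → C6
Gb4 → Ab3
Cb5 → Db4
Gb4 → Ab3
Ab3 → Bb2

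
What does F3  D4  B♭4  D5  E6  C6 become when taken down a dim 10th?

F3 -> D#2
D4 -> B#2
Bb4 -> G#3
D5 -> B#3
E6 -> C##5
C6 -> A#4

D#2 B#2 G#3 B#3 C##5 A#4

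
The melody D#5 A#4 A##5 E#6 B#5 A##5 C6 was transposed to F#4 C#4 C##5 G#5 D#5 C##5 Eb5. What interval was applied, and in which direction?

down a major sixth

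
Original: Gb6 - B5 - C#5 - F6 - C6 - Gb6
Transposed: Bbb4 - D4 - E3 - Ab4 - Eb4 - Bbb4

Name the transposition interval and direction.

From Gb6 to Bbb4 is 13 letter names — a thirteenth of some quality.
Bbb4 to Gb6 is 21 semitones, which makes it a major thirteenth; the second version is lower, so the direction is down.
Checking another pair — Gb6 → Bbb4 — gives the same interval.

down a major thirteenth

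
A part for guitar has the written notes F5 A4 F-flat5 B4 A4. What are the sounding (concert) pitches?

Written C4 on the guitar sounds as C3, a perfect octave lower; apply that shift to every note.
F5 to F4
A4 to A3
Fb5 to Fb4
B4 to B3
A4 to A3

F4 A3 Fb4 B3 A3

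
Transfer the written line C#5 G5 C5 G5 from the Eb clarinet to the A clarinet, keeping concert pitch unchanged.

G5 Db6 Gb5 Db6

First find concert pitch: the Eb clarinet sounds a minor third above written, so C#5 G5 C5 G5 sounds E5 Bb5 Eb5 Bb5.
Then write for A clarinet: it sounds a minor third below written, so the part must be a minor third above concert.
E5 → G5
Bb5 → Db6
Eb5 → Gb5
Bb5 → Db6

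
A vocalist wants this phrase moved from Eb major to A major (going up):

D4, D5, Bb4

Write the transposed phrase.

From Eb up to A is an augmented fourth; apply that to each pitch.
D4 to G#4
D5 to G#5
Bb4 to E5

G#4 G#5 E5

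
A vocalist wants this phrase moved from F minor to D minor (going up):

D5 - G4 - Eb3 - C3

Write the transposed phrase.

B5 E5 C4 A3

F minor to D minor up is a major sixth, so every note moves up by that interval.
D5 to B5
G4 to E5
Eb3 to C4
C3 to A3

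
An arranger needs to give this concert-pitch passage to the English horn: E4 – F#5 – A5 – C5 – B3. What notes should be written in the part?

B4 C#6 E6 G5 F#4

Written C4 sounds as F3 on the English horn, so concert pitches are written a perfect fifth up.
E4 → B4
F#5 → C#6
A5 → E6
C5 → G5
B3 → F#4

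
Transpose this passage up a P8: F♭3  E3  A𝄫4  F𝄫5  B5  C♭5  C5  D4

Fb4 E4 Abb5 Fbb6 B6 Cb6 C6 D5

A perfect octave up from Fb3 gives Fb4.
A perfect octave up from E3 gives E4.
Abb4 up a perfect octave is Abb5.
Fbb5: an octave up reaches F, and 12 semitones makes it Fbb6.
B5: an octave up reaches B, and 12 semitones makes it B6.
Cb5 up a perfect octave is Cb6.
C5: an octave up reaches C, and 12 semitones makes it C6.
D4: an octave up reaches D, and 12 semitones makes it D5.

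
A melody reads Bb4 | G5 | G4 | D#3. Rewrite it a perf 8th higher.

Bb5 G6 G5 D#4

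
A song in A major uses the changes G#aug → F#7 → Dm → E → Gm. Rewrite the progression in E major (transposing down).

A major down to E major is a perfect fourth; each chord root moves by that interval while the quality stays the same.
G#aug: root G# down a perfect fourth → D#, giving D#aug.
F#7: root F# down a perfect fourth → C#, giving C#7.
Dm: root D down a perfect fourth → A, giving Am.
E: root E down a perfect fourth → B, giving B.
Gm: root G down a perfect fourth → D, giving Dm.

D#aug C#7 Am B Dm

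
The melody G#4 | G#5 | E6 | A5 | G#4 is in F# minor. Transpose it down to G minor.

F# minor to G minor down is a major seventh, so every note moves down by that interval.
G#4 to A3
G#5 to A4
E6 to F5
A5 to Bb4
G#4 to A3

A3 A4 F5 Bb4 A3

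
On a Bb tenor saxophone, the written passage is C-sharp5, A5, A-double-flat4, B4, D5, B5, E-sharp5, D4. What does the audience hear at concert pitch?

The Bb tenor saxophone sounds a major ninth below written, so transpose each written note down a major ninth.
C#5 → B3
A5 → G4
Abb4 → Gbb3
B4 → A3
D5 → C4
B5 → A4
E#5 → D#4
D4 → C3

B3 G4 Gbb3 A3 C4 A4 D#4 C3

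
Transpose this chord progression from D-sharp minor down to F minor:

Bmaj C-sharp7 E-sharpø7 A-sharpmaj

Dbmaj Eb7 Gø7 Cmaj

D-sharp minor down to F minor is an augmented sixth; each chord root moves by that interval while the quality stays the same.
Bmaj: root B down an augmented sixth → Db, giving Dbmaj.
C-sharp7: root C-sharp down an augmented sixth → Eb, giving Eb7.
E-sharpø7: root E-sharp down an augmented sixth → G, giving Gø7.
A-sharpmaj: root A-sharp down an augmented sixth → C, giving Cmaj.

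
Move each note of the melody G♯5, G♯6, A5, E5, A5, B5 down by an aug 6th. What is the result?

Bb4 Bb5 Cb5 Gb4 Cb5 Db5

G#5 down an augmented sixth is Bb4.
An augmented sixth down from G#6 gives Bb5.
A5: a sixth down reaches C, and 10 semitones makes it Cb5.
E5: a sixth down reaches G, and 10 semitones makes it Gb4.
A5: a sixth down reaches C, and 10 semitones makes it Cb5.
B5: a sixth down reaches D, and 10 semitones makes it Db5.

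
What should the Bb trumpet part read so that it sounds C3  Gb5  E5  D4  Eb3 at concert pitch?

D3 Ab5 F#5 E4 F3

The Bb trumpet sounds a major second below written, so the written part must be a major second above concert — transpose each note up.
C3 → D3
Gb5 → Ab5
E5 → F#5
D4 → E4
Eb3 → F3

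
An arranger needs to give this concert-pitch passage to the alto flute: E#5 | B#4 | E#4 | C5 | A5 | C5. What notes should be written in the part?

A#5 E#5 A#4 F5 D6 F5

Written C4 sounds as G3 on the alto flute, so concert pitches are written a perfect fourth up.
E#5 to A#5
B#4 to E#5
E#4 to A#4
C5 to F5
A5 to D6
C5 to F5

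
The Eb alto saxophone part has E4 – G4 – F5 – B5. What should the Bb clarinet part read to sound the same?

A3 C4 Bb4 E5

First find concert pitch: the Eb alto saxophone sounds a major sixth below written, so E4 G4 F5 B5 sounds G3 Bb3 Ab4 D5.
Then write for Bb clarinet: it sounds a major second below written, so the part must be a major second above concert.
G3 → A3
Bb3 → C4
Ab4 → Bb4
D5 → E5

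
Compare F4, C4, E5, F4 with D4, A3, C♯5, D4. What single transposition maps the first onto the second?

From F4 to D4 is 3 letter names — a third of some quality.
D4 to F4 is 3 semitones, which makes it a minor third; the second version is lower, so the direction is down.
Checking another pair — F4 → D4 — gives the same interval.

down a minor third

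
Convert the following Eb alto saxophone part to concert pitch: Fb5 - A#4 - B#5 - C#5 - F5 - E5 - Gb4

The Eb alto saxophone sounds a major sixth below written, so transpose each written note down a major sixth.
Fb5 -> Abb4
A#4 -> C#4
B#5 -> D#5
C#5 -> E4
F5 -> Ab4
E5 -> G4
Gb4 -> Bbb3

Abb4 C#4 D#5 E4 Ab4 G4 Bbb3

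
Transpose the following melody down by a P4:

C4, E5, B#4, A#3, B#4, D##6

C4 to G3
E5 to B4
B#4 to F##4
A#3 to E#3
B#4 to F##4
D##6 to A##5

G3 B4 F##4 E#3 F##4 A##5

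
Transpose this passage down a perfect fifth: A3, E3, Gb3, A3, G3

D3 A2 Cb3 D3 C3

A3 to D3
E3 to A2
Gb3 to Cb3
A3 to D3
G3 to C3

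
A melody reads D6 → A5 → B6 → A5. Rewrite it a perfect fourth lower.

A perfect fourth down from D6 gives A5.
A5 down a perfect fourth is E5.
B6 down a perfect fourth is F#6.
A5 down a perfect fourth is E5.

A5 E5 F#6 E5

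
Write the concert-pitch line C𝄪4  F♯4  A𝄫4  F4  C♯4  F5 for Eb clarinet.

A##3 D#4 Fb4 D4 A#3 D5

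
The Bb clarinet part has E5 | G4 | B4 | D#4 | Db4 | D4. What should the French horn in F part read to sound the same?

First find concert pitch: the Bb clarinet sounds a major second below written, so E5 G4 B4 D#4 Db4 D4 sounds D5 F4 A4 C#4 Cb4 C4.
Then write for French horn in F: it sounds a perfect fifth below written, so the part must be a perfect fifth above concert.
D5 → A5
F4 → C5
A4 → E5
C#4 → G#4
Cb4 → Gb4
C4 → G4

A5 C5 E5 G#4 Gb4 G4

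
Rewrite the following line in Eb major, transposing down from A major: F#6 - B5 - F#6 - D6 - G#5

C6 F5 C6 Ab5 D5

From A down to Eb is an augmented fourth; apply that to each pitch.
F#6 gives C6
B5 gives F5
F#6 gives C6
D6 gives Ab5
G#5 gives D5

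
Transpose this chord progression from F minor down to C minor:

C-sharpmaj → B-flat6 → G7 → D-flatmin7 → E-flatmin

F minor down to C minor is a perfect fourth; each chord root moves by that interval while the quality stays the same.
C-sharpmaj: root C-sharp down a perfect fourth → G#, giving G#maj.
B-flat6: root B-flat down a perfect fourth → F, giving F6.
G7: root G down a perfect fourth → D, giving D7.
D-flatmin7: root D-flat down a perfect fourth → Ab, giving Abmin7.
E-flatmin: root E-flat down a perfect fourth → Bb, giving Bbmin.

G#maj F6 D7 Abmin7 Bbmin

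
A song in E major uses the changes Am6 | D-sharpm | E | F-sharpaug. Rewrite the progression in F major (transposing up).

E major up to F major is a minor second; each chord root moves by that interval while the quality stays the same.
Am6: root A up a minor second → Bb, giving Bbm6.
D-sharpm: root D-sharp up a minor second → E, giving Em.
E: root E up a minor second → F, giving F.
F-sharpaug: root F-sharp up a minor second → G, giving Gaug.

Bbm6 Em F Gaug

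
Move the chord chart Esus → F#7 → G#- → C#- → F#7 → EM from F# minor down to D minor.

Csus D7 E- A- D7 CM

F# minor down to D minor is a major third; each chord root moves by that interval while the quality stays the same.
Esus: root E down a major third → C, giving Csus.
F#7: root F# down a major third → D, giving D7.
G#-: root G# down a major third → E, giving E-.
C#-: root C# down a major third → A, giving A-.
F#7: root F# down a major third → D, giving D7.
EM: root E down a major third → C, giving CM.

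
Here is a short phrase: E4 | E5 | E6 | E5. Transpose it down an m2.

D#4 D#5 D#6 D#5

E4 down a minor second is D#4.
A minor second down from E5 gives D#5.
E6: a second down reaches D, and 1 semitone makes it D#6.
A minor second down from E5 gives D#5.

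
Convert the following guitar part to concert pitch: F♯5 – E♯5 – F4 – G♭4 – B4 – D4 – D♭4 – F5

F#4 E#4 F3 Gb3 B3 D3 Db3 F4

Written C4 on the guitar sounds as C3, a perfect octave lower; apply that shift to every note.
F#5 -> F#4
E#5 -> E#4
F4 -> F3
Gb4 -> Gb3
B4 -> B3
D4 -> D3
Db4 -> Db3
F5 -> F4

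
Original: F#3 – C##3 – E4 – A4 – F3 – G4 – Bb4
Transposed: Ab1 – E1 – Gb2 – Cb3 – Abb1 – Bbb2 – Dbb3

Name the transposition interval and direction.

Take the first pair: F#3 → Ab1. F to A spans 13 letter names, so the interval is some kind of thirteenth.
Ab1 to F#3 is 22 semitones, which makes it an augmented thirteenth; the second version is lower, so the direction is down.
Checking another pair — Bb4 → Dbb3 — gives the same interval.

down an augmented thirteenth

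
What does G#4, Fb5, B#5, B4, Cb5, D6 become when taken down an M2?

F#4 Ebb5 A#5 A4 Bbb4 C6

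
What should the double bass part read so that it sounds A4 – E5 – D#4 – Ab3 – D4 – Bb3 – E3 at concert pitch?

A5 E6 D#5 Ab4 D5 Bb4 E4

Written C4 sounds as C3 on the double bass, so concert pitches are written a perfect octave up.
A4 gives A5
E5 gives E6
D#4 gives D#5
Ab3 gives Ab4
D4 gives D5
Bb3 gives Bb4
E3 gives E4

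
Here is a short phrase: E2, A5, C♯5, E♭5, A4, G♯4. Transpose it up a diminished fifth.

Bb2 Eb6 G5 Bbb5 Eb5 D5

A diminished fifth up from E2 gives Bb2.
A5: a fifth up reaches E, and 6 semitones makes it Eb6.
C#5 up a diminished fifth is G5.
Eb5: a fifth up reaches B, and 6 semitones makes it Bbb5.
A4: a fifth up reaches E, and 6 semitones makes it Eb5.
G#4: a fifth up reaches D, and 6 semitones makes it D5.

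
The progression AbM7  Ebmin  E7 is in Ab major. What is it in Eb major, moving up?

Ab major up to Eb major is a perfect fifth; each chord root moves by that interval while the quality stays the same.
AbM7: root Ab up a perfect fifth → Eb, giving EbM7.
Ebmin: root Eb up a perfect fifth → Bb, giving Bbmin.
E7: root E up a perfect fifth → B, giving B7.

EbM7 Bbmin B7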